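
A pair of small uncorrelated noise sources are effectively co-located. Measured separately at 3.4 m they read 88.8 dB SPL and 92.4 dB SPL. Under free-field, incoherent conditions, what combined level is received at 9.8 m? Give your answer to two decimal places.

Combined at 3.4 m: 10·log₁₀(10^(88.8/10)+10^(92.4/10)) = 93.973 dB SPL.
Then apply −20·log₁₀(9.8/3.4) = -9.195 dB → 84.78 dB SPL.

84.78 dB SPL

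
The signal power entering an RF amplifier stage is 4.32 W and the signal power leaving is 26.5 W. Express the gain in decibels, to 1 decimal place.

Power ratio → dB uses the 10·log₁₀ form:
10·log₁₀(26.5/4.32) = 10·log₁₀(6.134) = 7.9 dB.

7.9 dB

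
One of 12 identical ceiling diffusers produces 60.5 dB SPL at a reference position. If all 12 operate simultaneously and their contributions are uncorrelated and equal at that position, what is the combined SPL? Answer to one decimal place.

12 equal incoherent sources raise the level by 10·log₁₀(12) = 10.79 dB.
L_total = 60.5 + 10.79 = 71.3 dB SPL.

71.3 dB SPL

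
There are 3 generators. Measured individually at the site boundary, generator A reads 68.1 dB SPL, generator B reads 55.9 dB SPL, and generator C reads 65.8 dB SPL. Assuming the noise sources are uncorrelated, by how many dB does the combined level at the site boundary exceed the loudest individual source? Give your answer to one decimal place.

2.2 dB

Incoherent sources sum as intensities:
L_total = 10·log₁₀(10^(68.1/10) + 10^(55.9/10) + 10^(65.8/10)) = 70.27 dB SPL.
Excess over the loudest (68.1 dB): 70.27 − 68.1 = 2.2 dB.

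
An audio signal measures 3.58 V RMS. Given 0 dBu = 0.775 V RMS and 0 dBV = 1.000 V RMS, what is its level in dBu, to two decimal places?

+13.29 dBu

dBu = 20·log₁₀(V / 0.775 V).
20·log₁₀(3.58/0.775) = +13.29 dBu.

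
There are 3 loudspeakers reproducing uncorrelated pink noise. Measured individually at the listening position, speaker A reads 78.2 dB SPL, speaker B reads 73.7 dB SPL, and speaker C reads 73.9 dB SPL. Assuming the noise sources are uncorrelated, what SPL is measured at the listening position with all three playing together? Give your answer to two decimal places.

80.57 dB SPL

Add the sources as powers (linear), then convert back to dB:
L_total = 10·log₁₀(10^(78.2/10) + 10^(73.7/10) + 10^(73.9/10)) = 10·log₁₀(114100000) = 80.57 dB SPL.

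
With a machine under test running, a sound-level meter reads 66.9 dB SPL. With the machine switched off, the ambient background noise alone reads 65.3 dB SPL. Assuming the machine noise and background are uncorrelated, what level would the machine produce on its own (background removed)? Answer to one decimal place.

61.8 dB SPL

Background correction is a power subtraction:
L_src = 10·log₁₀(10^(66.9/10) − 10^(65.3/10)) = 10·log₁₀(1509000) = 61.8 dB SPL.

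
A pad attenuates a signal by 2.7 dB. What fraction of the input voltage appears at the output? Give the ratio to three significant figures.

Voltage ratio = 10^(dB/20).
10^(-2.7/20) = 10^(-0.1350) = 0.733.

0.733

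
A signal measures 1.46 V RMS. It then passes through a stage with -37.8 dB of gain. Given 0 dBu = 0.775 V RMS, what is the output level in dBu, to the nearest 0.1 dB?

Input level: 20·log₁₀(1.46/0.775) = 5.50 dBu.
Output: 5.50 − 37.8 = -32.3 dBu.

-32.3 dBu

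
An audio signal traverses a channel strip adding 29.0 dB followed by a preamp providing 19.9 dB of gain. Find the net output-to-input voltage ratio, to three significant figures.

Net gain = 29.0 + 19.9 = 48.9 dB.
Voltage ratio = 10^(48.9/20) = 279.

279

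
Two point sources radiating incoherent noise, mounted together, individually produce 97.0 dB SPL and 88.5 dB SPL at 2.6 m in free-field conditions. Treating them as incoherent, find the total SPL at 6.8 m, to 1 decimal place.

Combined at 2.6 m: 10·log₁₀(10^(97.0/10)+10^(88.5/10)) = 97.57 dB SPL.
Then apply −20·log₁₀(6.8/2.6) = -8.35 dB → 89.2 dB SPL.

89.2 dB SPL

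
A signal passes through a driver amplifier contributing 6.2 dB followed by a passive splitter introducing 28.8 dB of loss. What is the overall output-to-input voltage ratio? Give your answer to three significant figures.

0.0741

Net gain = 6.2 + (−28.8) = -22.6 dB.
Voltage ratio = 10^(-22.6/20) = 0.0741.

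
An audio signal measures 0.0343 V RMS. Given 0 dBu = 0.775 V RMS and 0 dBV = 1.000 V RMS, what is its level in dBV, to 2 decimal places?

-29.29 dBV

dBV = 20·log₁₀(V / 1.000 V).
20·log₁₀(0.0343/1.000) = -29.29 dBV.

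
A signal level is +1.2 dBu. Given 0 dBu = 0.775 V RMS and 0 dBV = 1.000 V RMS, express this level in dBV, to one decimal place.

-1.0 dBV

The offset between the scales is 20·log₁₀(0.775/1.000) = −2.214 dB.
So dBV = +1.2 − 2.214 = -1.0 dBV.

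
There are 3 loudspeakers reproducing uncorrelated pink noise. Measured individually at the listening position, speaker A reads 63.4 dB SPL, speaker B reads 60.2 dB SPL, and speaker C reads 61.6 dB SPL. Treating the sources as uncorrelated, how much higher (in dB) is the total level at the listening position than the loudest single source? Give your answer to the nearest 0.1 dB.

Uncorrelated sources add in intensity (power), not in dB.
L_total = 10·log₁₀(10^(63.4/10) + 10^(60.2/10) + 10^(61.6/10)) = 66.70 dB SPL.
Excess over the loudest (63.4 dB): 66.70 − 63.4 = 3.3 dB.

3.3 dB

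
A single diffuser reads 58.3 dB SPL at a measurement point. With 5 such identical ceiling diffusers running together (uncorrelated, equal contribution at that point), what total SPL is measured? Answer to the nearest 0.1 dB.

5 equal incoherent sources raise the level by 10·log₁₀(5) = 6.99 dB.
L_total = 58.3 + 6.99 = 65.3 dB SPL.

65.3 dB SPL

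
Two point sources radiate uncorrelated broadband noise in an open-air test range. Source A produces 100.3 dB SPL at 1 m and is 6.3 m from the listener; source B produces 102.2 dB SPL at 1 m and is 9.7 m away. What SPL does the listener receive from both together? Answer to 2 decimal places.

86.50 dB SPL

At the listener: L_A = 100.3 − 20·log₁₀(6.3) = 84.313 dB; L_B = 102.2 − 20·log₁₀(9.7) = 82.465 dB.
Combined: 10·log₁₀(10^(84.313/10)+10^(82.465/10)) = 86.50 dB SPL.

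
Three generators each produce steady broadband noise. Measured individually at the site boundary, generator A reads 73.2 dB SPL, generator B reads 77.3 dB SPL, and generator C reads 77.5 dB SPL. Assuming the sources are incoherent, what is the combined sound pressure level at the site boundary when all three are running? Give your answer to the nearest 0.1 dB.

Uncorrelated sources add in intensity (power), not in dB.
L_total = 10·log₁₀(10^(73.2/10) + 10^(77.3/10) + 10^(77.5/10)) = 10·log₁₀(130800000) = 81.2 dB SPL.

81.2 dB SPL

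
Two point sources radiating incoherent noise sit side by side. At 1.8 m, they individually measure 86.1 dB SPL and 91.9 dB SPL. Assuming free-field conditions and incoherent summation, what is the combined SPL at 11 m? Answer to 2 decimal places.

77.19 dB SPL

Combined at 1.8 m: 10·log₁₀(10^(86.1/10)+10^(91.9/10)) = 92.914 dB SPL.
Then apply −20·log₁₀(11/1.8) = -15.722 dB → 77.19 dB SPL.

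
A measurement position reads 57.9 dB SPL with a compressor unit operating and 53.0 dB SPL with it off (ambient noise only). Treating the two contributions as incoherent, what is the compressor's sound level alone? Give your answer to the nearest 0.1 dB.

56.2 dB SPL

Remove the background by subtracting linear intensities:
L_src = 10·log₁₀(10^(57.9/10) − 10^(53.0/10)) = 10·log₁₀(417100) = 56.2 dB SPL.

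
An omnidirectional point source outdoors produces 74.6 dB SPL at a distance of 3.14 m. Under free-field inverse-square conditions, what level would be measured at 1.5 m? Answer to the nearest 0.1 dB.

81.0 dB SPL

Inverse-square spreading gives ΔL = −20·log₁₀(d₂/d₁).
ΔL = −20·log₁₀(1.5/3.14) = 6.42 dB, so L₂ = 74.6 + (6.42) = 81.0 dB SPL.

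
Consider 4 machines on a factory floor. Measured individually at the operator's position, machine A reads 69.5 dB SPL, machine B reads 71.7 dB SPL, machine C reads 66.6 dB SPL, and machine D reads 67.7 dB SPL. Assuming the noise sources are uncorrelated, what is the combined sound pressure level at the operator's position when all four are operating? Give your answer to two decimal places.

Add the sources as powers (linear), then convert back to dB:
L_total = 10·log₁₀(10^(69.5/10) + 10^(71.7/10) + 10^(66.6/10) + 10^(67.7/10)) = 10·log₁₀(34160000) = 75.34 dB SPL.

75.34 dB SPL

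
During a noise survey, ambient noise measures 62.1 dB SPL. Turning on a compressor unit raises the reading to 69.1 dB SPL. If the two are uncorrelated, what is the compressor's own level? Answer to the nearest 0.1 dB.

Subtract intensities: L_src = 10·log₁₀(10^(L_total/10) − 10^(L_bg/10)).
L_src = 10·log₁₀(10^(69.1/10) − 10^(62.1/10)) = 10·log₁₀(6506000) = 68.1 dB SPL.

68.1 dB SPL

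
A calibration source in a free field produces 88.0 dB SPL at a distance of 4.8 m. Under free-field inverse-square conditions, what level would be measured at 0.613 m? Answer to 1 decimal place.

For a point source in a free field, ΔL = −20·log₁₀(d₂/d₁).
ΔL = −20·log₁₀(0.613/4.8) = 17.88 dB, so L₂ = 88.0 + (17.88) = 105.9 dB SPL.

105.9 dB SPL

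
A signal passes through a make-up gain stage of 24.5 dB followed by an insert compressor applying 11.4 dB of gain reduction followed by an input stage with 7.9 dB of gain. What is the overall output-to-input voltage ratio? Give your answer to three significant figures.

11.2

Net gain = 24.5 + (−11.4) + 7.9 = 21.0 dB.
Voltage ratio = 10^(21.0/20) = 11.2.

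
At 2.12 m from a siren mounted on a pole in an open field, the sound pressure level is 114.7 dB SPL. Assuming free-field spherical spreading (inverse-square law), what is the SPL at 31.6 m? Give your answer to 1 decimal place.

Free-field point source: level drops by 20·log₁₀ of the distance ratio.
ΔL = −20·log₁₀(31.6/2.12) = -23.47 dB, so L₂ = 114.7 + (-23.47) = 91.2 dB SPL.

91.2 dB SPL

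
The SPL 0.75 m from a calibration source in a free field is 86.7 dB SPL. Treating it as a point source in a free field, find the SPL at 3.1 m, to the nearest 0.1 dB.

74.4 dB SPL

Free-field point source: level drops by 20·log₁₀ of the distance ratio.
ΔL = −20·log₁₀(3.1/0.75) = -12.33 dB, so L₂ = 86.7 + (-12.33) = 74.4 dB SPL.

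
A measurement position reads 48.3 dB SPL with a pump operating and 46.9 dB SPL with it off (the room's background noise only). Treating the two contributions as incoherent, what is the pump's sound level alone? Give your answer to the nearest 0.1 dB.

Subtract intensities: L_src = 10·log₁₀(10^(L_total/10) − 10^(L_bg/10)).
L_src = 10·log₁₀(10^(48.3/10) − 10^(46.9/10)) = 10·log₁₀(18630) = 42.7 dB SPL.

42.7 dB SPL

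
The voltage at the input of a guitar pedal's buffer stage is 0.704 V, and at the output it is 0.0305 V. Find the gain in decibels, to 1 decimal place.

Voltage ratio → dB uses the 20·log₁₀ form:
20·log₁₀(0.0305/0.704) = 20·log₁₀(0.04332) = -27.3 dB.

-27.3 dB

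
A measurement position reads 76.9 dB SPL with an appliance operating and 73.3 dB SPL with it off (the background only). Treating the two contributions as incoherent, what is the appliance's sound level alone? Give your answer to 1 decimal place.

74.4 dB SPL

Background correction is a power subtraction:
L_src = 10·log₁₀(10^(76.9/10) − 10^(73.3/10)) = 10·log₁₀(27600000) = 74.4 dB SPL.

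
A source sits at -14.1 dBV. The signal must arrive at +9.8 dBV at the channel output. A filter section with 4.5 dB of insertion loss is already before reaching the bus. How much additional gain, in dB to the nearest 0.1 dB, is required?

28.4 dB

The required make-up gain is the shortfall in the dB sum.
G = +9.8 − (-14.1) + 4.5 = 28.4 dB.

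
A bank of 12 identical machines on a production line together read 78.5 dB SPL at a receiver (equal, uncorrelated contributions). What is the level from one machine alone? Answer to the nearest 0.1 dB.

12 equal incoherent sources add 10·log₁₀(12) = 10.79 dB over one source.
L_one = 78.5 − 10.79 = 67.7 dB SPL.

67.7 dB SPL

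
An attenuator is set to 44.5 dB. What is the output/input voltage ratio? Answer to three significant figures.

Voltage ratio = 10^(dB/20).
10^(-44.5/20) = 10^(-2.225) = 0.00596.

0.00596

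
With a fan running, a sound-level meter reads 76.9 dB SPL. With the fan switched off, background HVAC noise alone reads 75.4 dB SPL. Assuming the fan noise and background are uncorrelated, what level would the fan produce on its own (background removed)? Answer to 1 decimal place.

71.6 dB SPL

Remove the background by subtracting linear intensities:
L_src = 10·log₁₀(10^(76.9/10) − 10^(75.4/10)) = 10·log₁₀(14300000) = 71.6 dB SPL.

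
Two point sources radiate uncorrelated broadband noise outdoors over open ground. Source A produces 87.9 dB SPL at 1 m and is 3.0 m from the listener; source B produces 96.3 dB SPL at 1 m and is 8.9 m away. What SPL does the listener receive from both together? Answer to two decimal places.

At the listener: L_A = 87.9 − 20·log₁₀(3.0) = 78.358 dB; L_B = 96.3 − 20·log₁₀(8.9) = 77.312 dB.
Combined: 10·log₁₀(10^(78.358/10)+10^(77.312/10)) = 80.88 dB SPL.

80.88 dB SPL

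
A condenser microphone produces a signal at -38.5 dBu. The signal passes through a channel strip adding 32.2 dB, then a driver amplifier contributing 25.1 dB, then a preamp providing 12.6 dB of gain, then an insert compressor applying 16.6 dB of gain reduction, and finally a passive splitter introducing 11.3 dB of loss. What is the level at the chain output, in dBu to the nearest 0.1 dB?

+3.5 dBu

Cascaded gains and losses add directly in dB.
-38.5 + 32.2 + 25.1 + 12.6 − 16.6 − 11.3 = +3.5 dBu.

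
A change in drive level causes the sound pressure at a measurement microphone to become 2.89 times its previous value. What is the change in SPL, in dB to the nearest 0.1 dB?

Sound pressure is an amplitude quantity: ΔL = 20·log₁₀(p₂/p₁).
20·log₁₀(2.89) = 9.2 dB.

9.2 dB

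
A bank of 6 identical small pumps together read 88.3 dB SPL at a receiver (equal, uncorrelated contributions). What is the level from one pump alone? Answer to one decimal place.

80.5 dB SPL

6 equal incoherent sources add 10·log₁₀(6) = 7.78 dB over one source.
L_one = 88.3 − 7.78 = 80.5 dB SPL.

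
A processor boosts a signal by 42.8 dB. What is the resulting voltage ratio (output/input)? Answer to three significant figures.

138

Voltage ratio = 10^(dB/20).
10^(42.8/20) = 10^(2.140) = 138.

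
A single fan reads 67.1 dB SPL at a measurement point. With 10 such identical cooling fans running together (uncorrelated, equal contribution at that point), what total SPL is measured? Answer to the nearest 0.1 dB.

77.1 dB SPL

10 equal incoherent sources raise the level by 10·log₁₀(10) = 10.00 dB.
L_total = 67.1 + 10.00 = 77.1 dB SPL.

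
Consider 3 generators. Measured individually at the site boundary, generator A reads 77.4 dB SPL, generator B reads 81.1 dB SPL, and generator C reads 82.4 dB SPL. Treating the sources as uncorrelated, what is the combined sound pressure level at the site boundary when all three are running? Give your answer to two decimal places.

85.53 dB SPL

Uncorrelated sources add in intensity (power), not in dB.
L_total = 10·log₁₀(10^(77.4/10) + 10^(81.1/10) + 10^(82.4/10)) = 10·log₁₀(357600000) = 85.53 dB SPL.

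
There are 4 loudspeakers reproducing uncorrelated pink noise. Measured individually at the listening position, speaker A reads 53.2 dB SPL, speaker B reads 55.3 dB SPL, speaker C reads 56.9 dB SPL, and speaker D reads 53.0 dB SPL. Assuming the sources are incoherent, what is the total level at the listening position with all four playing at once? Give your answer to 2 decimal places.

60.92 dB SPL

Incoherent sources sum as intensities:
L_total = 10·log₁₀(10^(53.2/10) + 10^(55.3/10) + 10^(56.9/10) + 10^(53.0/10)) = 10·log₁₀(1237000) = 60.92 dB SPL.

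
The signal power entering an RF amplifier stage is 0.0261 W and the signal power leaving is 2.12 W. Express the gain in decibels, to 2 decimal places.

Power is a power quantity, so gain = 10·log₁₀(P_out/P_in).
10·log₁₀(2.12/0.0261) = 10·log₁₀(81.23) = 19.10 dB.

19.10 dB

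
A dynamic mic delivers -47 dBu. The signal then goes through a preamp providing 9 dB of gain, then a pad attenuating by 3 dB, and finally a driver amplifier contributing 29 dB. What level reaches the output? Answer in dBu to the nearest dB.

-12 dBu

In dB, series stages simply add:
-47 + 9 − 3 + 29 = -12 dBu.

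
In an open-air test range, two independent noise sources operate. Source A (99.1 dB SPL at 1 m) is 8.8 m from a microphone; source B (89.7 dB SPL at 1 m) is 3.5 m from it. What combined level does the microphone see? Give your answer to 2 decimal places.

82.58 dB SPL

At the listener: L_A = 99.1 − 20·log₁₀(8.8) = 80.210 dB; L_B = 89.7 − 20·log₁₀(3.5) = 78.819 dB.
Combined: 10·log₁₀(10^(80.210/10)+10^(78.819/10)) = 82.58 dB SPL.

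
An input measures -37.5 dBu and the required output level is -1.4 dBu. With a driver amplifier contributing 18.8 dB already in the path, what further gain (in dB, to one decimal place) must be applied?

17.3 dB

The required make-up gain is the shortfall in the dB sum.
G = -1.4 − (-37.5) − 18.8 = 17.3 dB.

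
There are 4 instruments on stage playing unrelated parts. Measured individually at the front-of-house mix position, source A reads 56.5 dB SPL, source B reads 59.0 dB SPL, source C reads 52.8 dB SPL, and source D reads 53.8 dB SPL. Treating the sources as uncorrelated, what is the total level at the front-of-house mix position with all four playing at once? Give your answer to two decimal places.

62.23 dB SPL

Add the sources as powers (linear), then convert back to dB:
L_total = 10·log₁₀(10^(56.5/10) + 10^(59.0/10) + 10^(52.8/10) + 10^(53.8/10)) = 10·log₁₀(1671000) = 62.23 dB SPL.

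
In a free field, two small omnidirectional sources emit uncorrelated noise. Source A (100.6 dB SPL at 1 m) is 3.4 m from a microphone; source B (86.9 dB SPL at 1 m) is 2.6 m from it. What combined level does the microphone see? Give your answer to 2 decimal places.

90.28 dB SPL

At the listener: L_A = 100.6 − 20·log₁₀(3.4) = 89.970 dB; L_B = 86.9 − 20·log₁₀(2.6) = 78.601 dB.
Combined: 10·log₁₀(10^(89.970/10)+10^(78.601/10)) = 90.28 dB SPL.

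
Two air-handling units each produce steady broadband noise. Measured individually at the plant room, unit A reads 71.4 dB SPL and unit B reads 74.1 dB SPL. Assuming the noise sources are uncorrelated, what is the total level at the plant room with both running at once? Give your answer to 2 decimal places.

Uncorrelated sources add in intensity (power), not in dB.
L_total = 10·log₁₀(10^(71.4/10) + 10^(74.1/10)) = 10·log₁₀(39510000) = 75.97 dB SPL.

75.97 dB SPL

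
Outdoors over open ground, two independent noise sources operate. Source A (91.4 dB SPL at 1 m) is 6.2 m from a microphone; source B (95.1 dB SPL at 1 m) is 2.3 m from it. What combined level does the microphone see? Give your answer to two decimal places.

At the listener: L_A = 91.4 − 20·log₁₀(6.2) = 75.552 dB; L_B = 95.1 − 20·log₁₀(2.3) = 87.865 dB.
Combined: 10·log₁₀(10^(75.552/10)+10^(87.865/10)) = 88.11 dB SPL.

88.11 dB SPL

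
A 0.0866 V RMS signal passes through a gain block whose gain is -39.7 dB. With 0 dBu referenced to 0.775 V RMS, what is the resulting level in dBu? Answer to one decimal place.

-58.7 dBu

Input level: 20·log₁₀(0.0866/0.775) = -19.04 dBu.
Output: -19.04 − 39.7 = -58.7 dBu.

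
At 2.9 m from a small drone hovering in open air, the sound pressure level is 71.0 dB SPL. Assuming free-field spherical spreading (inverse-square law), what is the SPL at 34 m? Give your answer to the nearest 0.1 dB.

For a point source in a free field, ΔL = −20·log₁₀(d₂/d₁).
ΔL = −20·log₁₀(34/2.9) = -21.38 dB, so L₂ = 71.0 + (-21.38) = 49.6 dB SPL.

49.6 dB SPL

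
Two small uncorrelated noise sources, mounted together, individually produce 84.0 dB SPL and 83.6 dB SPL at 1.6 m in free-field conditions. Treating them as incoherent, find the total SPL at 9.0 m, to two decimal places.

Combined at 1.6 m: 10·log₁₀(10^(84.0/10)+10^(83.6/10)) = 86.815 dB SPL.
Then apply −20·log₁₀(9.0/1.6) = -15.002 dB → 71.81 dB SPL.

71.81 dB SPL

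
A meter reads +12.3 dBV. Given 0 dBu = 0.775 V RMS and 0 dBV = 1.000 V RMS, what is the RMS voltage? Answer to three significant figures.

V = 1.000 V × 10^(+12.3/20).
= 1.000 × 4.121 = 4.12 V.

4.12 V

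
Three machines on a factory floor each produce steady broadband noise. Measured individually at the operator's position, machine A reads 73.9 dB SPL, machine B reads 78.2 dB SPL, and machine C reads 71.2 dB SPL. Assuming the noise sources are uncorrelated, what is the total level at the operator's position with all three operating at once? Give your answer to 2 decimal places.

Uncorrelated sources add in intensity (power), not in dB.
L_total = 10·log₁₀(10^(73.9/10) + 10^(78.2/10) + 10^(71.2/10)) = 10·log₁₀(103800000) = 80.16 dB SPL.

80.16 dB SPL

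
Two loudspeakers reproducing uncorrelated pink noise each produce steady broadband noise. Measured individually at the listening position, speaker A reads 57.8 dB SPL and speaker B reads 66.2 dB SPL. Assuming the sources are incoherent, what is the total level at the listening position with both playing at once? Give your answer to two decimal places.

Add the sources as powers (linear), then convert back to dB:
L_total = 10·log₁₀(10^(57.8/10) + 10^(66.2/10)) = 10·log₁₀(4771000) = 66.79 dB SPL.

66.79 dB SPL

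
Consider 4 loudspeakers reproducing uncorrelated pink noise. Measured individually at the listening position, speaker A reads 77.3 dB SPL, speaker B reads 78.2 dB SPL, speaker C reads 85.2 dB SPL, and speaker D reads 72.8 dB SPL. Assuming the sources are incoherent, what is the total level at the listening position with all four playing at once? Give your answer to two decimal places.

86.72 dB SPL

Uncorrelated sources add in intensity (power), not in dB.
L_total = 10·log₁₀(10^(77.3/10) + 10^(78.2/10) + 10^(85.2/10) + 10^(72.8/10)) = 10·log₁₀(470000000) = 86.72 dB SPL.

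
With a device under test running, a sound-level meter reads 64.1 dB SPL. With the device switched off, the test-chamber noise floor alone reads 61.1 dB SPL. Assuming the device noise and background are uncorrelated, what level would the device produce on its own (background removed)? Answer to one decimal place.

61.1 dB SPL

Background correction is a power subtraction:
L_src = 10·log₁₀(10^(64.1/10) − 10^(61.1/10)) = 10·log₁₀(1282000) = 61.1 dB SPL.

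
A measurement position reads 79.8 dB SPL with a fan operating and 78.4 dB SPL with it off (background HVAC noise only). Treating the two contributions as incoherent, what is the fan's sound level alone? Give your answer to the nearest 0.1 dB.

74.2 dB SPL

Subtract intensities: L_src = 10·log₁₀(10^(L_total/10) − 10^(L_bg/10)).
L_src = 10·log₁₀(10^(79.8/10) − 10^(78.4/10)) = 10·log₁₀(26320000) = 74.2 dB SPL.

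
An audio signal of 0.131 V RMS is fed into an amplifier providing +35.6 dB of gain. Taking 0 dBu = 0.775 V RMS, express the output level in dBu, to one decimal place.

Input level: 20·log₁₀(0.131/0.775) = -15.44 dBu.
Output: -15.44 + 35.6 = +20.2 dBu.

+20.2 dBu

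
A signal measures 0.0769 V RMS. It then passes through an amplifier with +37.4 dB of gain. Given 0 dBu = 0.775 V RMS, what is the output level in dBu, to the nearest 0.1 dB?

+17.3 dBu

Input level: 20·log₁₀(0.0769/0.775) = -20.07 dBu.
Output: -20.07 + 37.4 = +17.3 dBu.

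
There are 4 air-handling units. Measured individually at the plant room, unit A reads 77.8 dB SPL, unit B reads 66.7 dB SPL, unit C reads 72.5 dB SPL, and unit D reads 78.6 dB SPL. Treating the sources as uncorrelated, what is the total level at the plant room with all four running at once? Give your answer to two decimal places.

81.91 dB SPL

Add the sources as powers (linear), then convert back to dB:
L_total = 10·log₁₀(10^(77.8/10) + 10^(66.7/10) + 10^(72.5/10) + 10^(78.6/10)) = 10·log₁₀(155200000) = 81.91 dB SPL.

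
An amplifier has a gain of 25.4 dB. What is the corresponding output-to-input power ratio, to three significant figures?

347

Power ratio = 10^(dB/10).
10^(25.4/10) = 10^(2.540) = 347.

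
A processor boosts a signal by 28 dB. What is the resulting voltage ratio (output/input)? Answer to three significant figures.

25.1

Voltage ratio = 10^(dB/20).
10^(28/20) = 10^(1.400) = 25.1.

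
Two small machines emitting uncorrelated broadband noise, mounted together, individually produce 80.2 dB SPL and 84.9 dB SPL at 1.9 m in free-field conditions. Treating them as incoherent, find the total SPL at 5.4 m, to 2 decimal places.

Combined at 1.9 m: 10·log₁₀(10^(80.2/10)+10^(84.9/10)) = 86.167 dB SPL.
Then apply −20·log₁₀(5.4/1.9) = -9.073 dB → 77.09 dB SPL.

77.09 dB SPL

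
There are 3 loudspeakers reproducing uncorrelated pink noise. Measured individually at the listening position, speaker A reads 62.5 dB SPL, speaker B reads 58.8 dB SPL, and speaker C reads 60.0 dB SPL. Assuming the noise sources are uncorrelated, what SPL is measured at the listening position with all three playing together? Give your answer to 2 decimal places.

65.49 dB SPL

Incoherent sources sum as intensities:
L_total = 10·log₁₀(10^(62.5/10) + 10^(58.8/10) + 10^(60.0/10)) = 10·log₁₀(3537000) = 65.49 dB SPL.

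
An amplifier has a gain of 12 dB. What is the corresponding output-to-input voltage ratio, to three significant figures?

Voltage ratio = 10^(dB/20).
10^(12/20) = 10^(0.6000) = 3.98.

3.98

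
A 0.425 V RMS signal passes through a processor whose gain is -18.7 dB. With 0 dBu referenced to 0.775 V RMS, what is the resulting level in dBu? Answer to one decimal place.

Input level: 20·log₁₀(0.425/0.775) = -5.22 dBu.
Output: -5.22 − 18.7 = -23.9 dBu.

-23.9 dBu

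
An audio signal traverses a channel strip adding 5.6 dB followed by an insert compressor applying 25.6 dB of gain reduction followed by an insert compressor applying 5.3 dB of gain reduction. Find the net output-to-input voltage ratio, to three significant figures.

Net gain = 5.6 + (−25.6) + (−5.3) = -25.3 dB.
Voltage ratio = 10^(-25.3/20) = 0.0543.

0.0543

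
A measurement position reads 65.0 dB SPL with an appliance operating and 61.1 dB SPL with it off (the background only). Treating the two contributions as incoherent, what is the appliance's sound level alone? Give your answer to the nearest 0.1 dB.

62.7 dB SPL

Background correction is a power subtraction:
L_src = 10·log₁₀(10^(65.0/10) − 10^(61.1/10)) = 10·log₁₀(1874000) = 62.7 dB SPL.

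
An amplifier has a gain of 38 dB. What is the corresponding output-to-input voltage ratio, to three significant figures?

79.4

Voltage ratio = 10^(dB/20).
10^(38/20) = 10^(1.900) = 79.4.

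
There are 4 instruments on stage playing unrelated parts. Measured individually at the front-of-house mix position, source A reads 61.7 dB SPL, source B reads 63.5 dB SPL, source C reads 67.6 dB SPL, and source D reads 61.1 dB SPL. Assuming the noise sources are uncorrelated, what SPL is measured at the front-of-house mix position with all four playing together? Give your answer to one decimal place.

Incoherent sources sum as intensities:
L_total = 10·log₁₀(10^(61.7/10) + 10^(63.5/10) + 10^(67.6/10) + 10^(61.1/10)) = 10·log₁₀(10760000) = 70.3 dB SPL.

70.3 dB SPL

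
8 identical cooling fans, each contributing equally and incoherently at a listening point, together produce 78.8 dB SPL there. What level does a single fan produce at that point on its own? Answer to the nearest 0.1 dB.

69.8 dB SPL

8 equal incoherent sources add 10·log₁₀(8) = 9.03 dB over one source.
L_one = 78.8 − 9.03 = 69.8 dB SPL.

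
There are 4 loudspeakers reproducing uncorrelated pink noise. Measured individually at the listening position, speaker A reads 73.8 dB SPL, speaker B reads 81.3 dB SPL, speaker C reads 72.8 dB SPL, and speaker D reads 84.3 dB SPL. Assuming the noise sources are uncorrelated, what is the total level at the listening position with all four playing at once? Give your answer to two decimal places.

86.50 dB SPL

Uncorrelated sources add in intensity (power), not in dB.
L_total = 10·log₁₀(10^(73.8/10) + 10^(81.3/10) + 10^(72.8/10) + 10^(84.3/10)) = 10·log₁₀(447100000) = 86.50 dB SPL.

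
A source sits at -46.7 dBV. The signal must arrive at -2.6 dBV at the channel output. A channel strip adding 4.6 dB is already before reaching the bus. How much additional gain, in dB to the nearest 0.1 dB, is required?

The required make-up gain is the shortfall in the dB sum.
G = -2.6 − (-46.7) − 4.6 = 39.5 dB.

39.5 dB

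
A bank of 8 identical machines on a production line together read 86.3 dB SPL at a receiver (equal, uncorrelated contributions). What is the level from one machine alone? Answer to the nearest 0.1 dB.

8 equal incoherent sources add 10·log₁₀(8) = 9.03 dB over one source.
L_one = 86.3 − 9.03 = 77.3 dB SPL.

77.3 dB SPL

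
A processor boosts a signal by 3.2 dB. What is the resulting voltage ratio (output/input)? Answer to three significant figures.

1.45

Voltage ratio = 10^(dB/20).
10^(3.2/20) = 10^(0.1600) = 1.45.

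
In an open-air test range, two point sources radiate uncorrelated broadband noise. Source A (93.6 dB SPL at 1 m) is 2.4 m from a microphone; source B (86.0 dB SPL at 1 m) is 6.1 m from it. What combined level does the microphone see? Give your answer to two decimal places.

86.11 dB SPL

At the listener: L_A = 93.6 − 20·log₁₀(2.4) = 85.996 dB; L_B = 86.0 − 20·log₁₀(6.1) = 70.293 dB.
Combined: 10·log₁₀(10^(85.996/10)+10^(70.293/10)) = 86.11 dB SPL.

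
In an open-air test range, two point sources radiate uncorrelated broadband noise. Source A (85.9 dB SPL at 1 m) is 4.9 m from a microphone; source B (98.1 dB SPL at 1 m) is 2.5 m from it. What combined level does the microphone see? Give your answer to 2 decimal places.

At the listener: L_A = 85.9 − 20·log₁₀(4.9) = 72.096 dB; L_B = 98.1 − 20·log₁₀(2.5) = 90.141 dB.
Combined: 10·log₁₀(10^(72.096/10)+10^(90.141/10)) = 90.21 dB SPL.

90.21 dB SPL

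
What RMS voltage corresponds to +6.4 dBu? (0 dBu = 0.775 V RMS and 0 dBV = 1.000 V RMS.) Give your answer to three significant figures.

1.62 V

V = 0.775 V × 10^(+6.4/20).
= 0.775 × 2.089 = 1.62 V.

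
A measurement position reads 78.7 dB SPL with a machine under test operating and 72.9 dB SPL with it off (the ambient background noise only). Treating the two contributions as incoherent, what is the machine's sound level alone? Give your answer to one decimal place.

77.4 dB SPL

Subtract intensities: L_src = 10·log₁₀(10^(L_total/10) − 10^(L_bg/10)).
L_src = 10·log₁₀(10^(78.7/10) − 10^(72.9/10)) = 10·log₁₀(54630000) = 77.4 dB SPL.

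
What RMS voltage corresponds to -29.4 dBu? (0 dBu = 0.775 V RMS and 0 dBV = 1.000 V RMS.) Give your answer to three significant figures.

V = 0.775 V × 10^(-29.4/20).
= 0.775 × 0.03388 = 0.0263 V.

0.0263 V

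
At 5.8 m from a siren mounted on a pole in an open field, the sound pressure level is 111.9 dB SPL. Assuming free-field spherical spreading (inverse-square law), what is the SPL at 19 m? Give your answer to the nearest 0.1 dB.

Free-field point source: level drops by 20·log₁₀ of the distance ratio.
ΔL = −20·log₁₀(19/5.8) = -10.31 dB, so L₂ = 111.9 + (-10.31) = 101.6 dB SPL.

101.6 dB SPL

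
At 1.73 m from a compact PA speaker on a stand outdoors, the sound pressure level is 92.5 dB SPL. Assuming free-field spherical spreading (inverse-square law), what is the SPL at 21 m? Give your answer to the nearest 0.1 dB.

70.8 dB SPL

Inverse-square spreading gives ΔL = −20·log₁₀(d₂/d₁).
ΔL = −20·log₁₀(21/1.73) = -21.68 dB, so L₂ = 92.5 + (-21.68) = 70.8 dB SPL.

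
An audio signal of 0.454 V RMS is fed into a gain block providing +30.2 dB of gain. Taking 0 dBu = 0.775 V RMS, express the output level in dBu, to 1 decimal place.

Input level: 20·log₁₀(0.454/0.775) = -4.64 dBu.
Output: -4.64 + 30.2 = +25.6 dBu.

+25.6 dBu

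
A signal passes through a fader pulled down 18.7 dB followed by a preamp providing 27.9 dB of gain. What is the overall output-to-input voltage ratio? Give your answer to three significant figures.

2.88

Net gain = (−18.7) + 27.9 = 9.2 dB.
Voltage ratio = 10^(9.2/20) = 2.88.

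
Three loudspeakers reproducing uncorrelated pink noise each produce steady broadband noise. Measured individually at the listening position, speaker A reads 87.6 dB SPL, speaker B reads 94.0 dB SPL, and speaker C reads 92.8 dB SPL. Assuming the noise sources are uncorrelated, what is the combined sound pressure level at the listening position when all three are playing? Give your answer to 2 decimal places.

96.98 dB SPL

Uncorrelated sources add in intensity (power), not in dB.
L_total = 10·log₁₀(10^(87.6/10) + 10^(94.0/10) + 10^(92.8/10)) = 10·log₁₀(4993000000) = 96.98 dB SPL.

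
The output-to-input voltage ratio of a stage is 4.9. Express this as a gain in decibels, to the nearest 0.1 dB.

13.8 dB

Voltage is an amplitude quantity, so gain = 20·log₁₀(V_out/V_in).
20·log₁₀(4.9) = 13.8 dB.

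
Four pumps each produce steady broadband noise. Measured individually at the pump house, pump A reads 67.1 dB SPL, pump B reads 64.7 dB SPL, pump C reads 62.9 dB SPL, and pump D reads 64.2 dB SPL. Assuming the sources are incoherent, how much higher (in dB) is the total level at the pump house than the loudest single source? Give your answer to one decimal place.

3.9 dB

Incoherent sources sum as intensities:
L_total = 10·log₁₀(10^(67.1/10) + 10^(64.7/10) + 10^(62.9/10) + 10^(64.2/10)) = 71.02 dB SPL.
Excess over the loudest (67.1 dB): 71.02 − 67.1 = 3.9 dB.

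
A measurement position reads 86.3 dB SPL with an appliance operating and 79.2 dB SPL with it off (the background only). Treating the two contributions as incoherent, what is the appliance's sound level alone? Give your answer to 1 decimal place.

Remove the background by subtracting linear intensities:
L_src = 10·log₁₀(10^(86.3/10) − 10^(79.2/10)) = 10·log₁₀(343400000) = 85.4 dB SPL.

85.4 dB SPL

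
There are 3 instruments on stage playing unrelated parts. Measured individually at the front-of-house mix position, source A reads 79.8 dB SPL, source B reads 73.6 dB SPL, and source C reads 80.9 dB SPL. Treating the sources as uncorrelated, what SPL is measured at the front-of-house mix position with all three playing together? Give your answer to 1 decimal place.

Uncorrelated sources add in intensity (power), not in dB.
L_total = 10·log₁₀(10^(79.8/10) + 10^(73.6/10) + 10^(80.9/10)) = 10·log₁₀(241400000) = 83.8 dB SPL.

83.8 dB SPL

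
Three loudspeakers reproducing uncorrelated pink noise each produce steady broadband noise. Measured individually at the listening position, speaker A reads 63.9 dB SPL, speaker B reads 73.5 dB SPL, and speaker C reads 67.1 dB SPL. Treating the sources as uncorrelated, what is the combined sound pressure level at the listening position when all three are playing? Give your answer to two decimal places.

74.77 dB SPL

Uncorrelated sources add in intensity (power), not in dB.
L_total = 10·log₁₀(10^(63.9/10) + 10^(73.5/10) + 10^(67.1/10)) = 10·log₁₀(29970000) = 74.77 dB SPL.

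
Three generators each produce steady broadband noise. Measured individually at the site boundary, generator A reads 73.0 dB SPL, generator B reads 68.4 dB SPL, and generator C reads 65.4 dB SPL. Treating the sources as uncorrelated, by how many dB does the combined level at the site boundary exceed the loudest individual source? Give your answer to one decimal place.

Uncorrelated sources add in intensity (power), not in dB.
L_total = 10·log₁₀(10^(73.0/10) + 10^(68.4/10) + 10^(65.4/10)) = 74.82 dB SPL.
Excess over the loudest (73.0 dB): 74.82 − 73.0 = 1.8 dB.

1.8 dB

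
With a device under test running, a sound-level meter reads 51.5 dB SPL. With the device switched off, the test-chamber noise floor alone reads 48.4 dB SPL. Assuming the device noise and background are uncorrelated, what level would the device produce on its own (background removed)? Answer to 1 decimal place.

48.6 dB SPL

Background correction is a power subtraction:
L_src = 10·log₁₀(10^(51.5/10) − 10^(48.4/10)) = 10·log₁₀(72070) = 48.6 dB SPL.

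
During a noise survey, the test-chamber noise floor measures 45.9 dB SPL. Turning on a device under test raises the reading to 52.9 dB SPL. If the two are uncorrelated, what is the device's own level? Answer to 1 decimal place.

51.9 dB SPL

Subtract intensities: L_src = 10·log₁₀(10^(L_total/10) − 10^(L_bg/10)).
L_src = 10·log₁₀(10^(52.9/10) − 10^(45.9/10)) = 10·log₁₀(156100) = 51.9 dB SPL.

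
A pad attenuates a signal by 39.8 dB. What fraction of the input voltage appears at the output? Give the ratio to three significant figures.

0.0102

Voltage ratio = 10^(dB/20).
10^(-39.8/20) = 10^(-1.990) = 0.0102.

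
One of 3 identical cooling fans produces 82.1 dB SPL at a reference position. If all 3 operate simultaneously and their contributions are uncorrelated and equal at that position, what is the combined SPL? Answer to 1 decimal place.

3 equal incoherent sources raise the level by 10·log₁₀(3) = 4.77 dB.
L_total = 82.1 + 4.77 = 86.9 dB SPL.

86.9 dB SPL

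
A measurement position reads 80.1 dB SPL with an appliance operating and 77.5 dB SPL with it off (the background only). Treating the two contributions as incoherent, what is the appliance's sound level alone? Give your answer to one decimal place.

Subtract intensities: L_src = 10·log₁₀(10^(L_total/10) − 10^(L_bg/10)).
L_src = 10·log₁₀(10^(80.1/10) − 10^(77.5/10)) = 10·log₁₀(46100000) = 76.6 dB SPL.

76.6 dB SPL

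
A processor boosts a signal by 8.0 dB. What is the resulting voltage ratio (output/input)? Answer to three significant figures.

2.51

Voltage ratio = 10^(dB/20).
10^(8.0/20) = 10^(0.4000) = 2.51.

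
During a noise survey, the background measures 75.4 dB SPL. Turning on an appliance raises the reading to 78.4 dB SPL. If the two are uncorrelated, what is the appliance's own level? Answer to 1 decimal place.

Subtract intensities: L_src = 10·log₁₀(10^(L_total/10) − 10^(L_bg/10)).
L_src = 10·log₁₀(10^(78.4/10) − 10^(75.4/10)) = 10·log₁₀(34510000) = 75.4 dB SPL.

75.4 dB SPL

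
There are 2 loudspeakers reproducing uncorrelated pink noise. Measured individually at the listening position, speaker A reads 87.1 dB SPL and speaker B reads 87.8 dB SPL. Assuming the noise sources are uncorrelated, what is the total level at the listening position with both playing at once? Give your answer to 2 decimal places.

Incoherent sources sum as intensities:
L_total = 10·log₁₀(10^(87.1/10) + 10^(87.8/10)) = 10·log₁₀(1115000000) = 90.47 dB SPL.

90.47 dB SPL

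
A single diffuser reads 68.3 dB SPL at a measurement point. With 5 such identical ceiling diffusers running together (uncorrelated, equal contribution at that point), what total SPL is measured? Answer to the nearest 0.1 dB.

5 equal incoherent sources raise the level by 10·log₁₀(5) = 6.99 dB.
L_total = 68.3 + 6.99 = 75.3 dB SPL.

75.3 dB SPL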